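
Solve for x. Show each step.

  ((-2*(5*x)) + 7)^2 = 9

Step 1. [((-2*(5*x)) + 7)^2 = 9] √ both sides: 9 ≥ 0 gives two branches. So sqrt: (-2*(5*x)) + 7 = 3 or -3.
Step 2. [(-2*(5*x)) + 7 = 3 or -3] peel the +7: subtract 7 from each side, so sub: -2*(5*x) = -4 or -10.
Step 3. [-2*(5*x) = -4 or -10] -2·(inner) — divide through by -2. So div: 5*x = 2 or 5.
Step 4. [5*x = 2 or 5] LHS = 5·(…); ÷5 both sides ⇒ div: x = 2/5 or 1.

Answer: x ∈ {2/5, 1}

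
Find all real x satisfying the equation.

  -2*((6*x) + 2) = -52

Step 1. [-2*((6*x) + 2) = -52] LHS = -2·(…); ÷-2 both sides, so div: (6*x) + 2 = 26.
Step 2. [(6*x) + 2 = 26] peel the +2: subtract 2 from each side, so sub: 6*x = 24.
Step 3. [6*x = 24] 6 out front; divide by 6, so div: x = 4.

Answer: x ∈ {4}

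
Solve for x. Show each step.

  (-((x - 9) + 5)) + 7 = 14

Step 1. [(-((x - 9) + 5)) + 7 = 14] peel the +7: subtract 7 from each side. So sub: -((x - 9) + 5) = 7.
Step 2. [-((x - 9) + 5) = 7] leading − — multiply by −1 ⇒ neg: (x - 9) + 5 = -7.
Step 3. [(x - 9) + 5 = -7] the outer +5 inverts by subtracting 5. So sub: x - 9 = -12.
Step 4. [x - 9 = -12] peel the -9: add 9 from each side ⇒ sub: x = -3.

Answer: x ∈ {-3}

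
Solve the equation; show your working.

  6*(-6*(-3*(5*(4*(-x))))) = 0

Step 1. [6*(-6*(-3*(5*(4*(-x))))) = 0] leading coefficient 6: divide by 6, so div: -6*(-3*(5*(4*(-x)))) = 0.
Step 2. [-6*(-3*(5*(4*(-x)))) = 0] divide by the outer -6 ⇒ div: -3*(5*(4*(-x))) = 0.
Step 3. [-3*(5*(4*(-x))) = 0] leading coefficient -3: divide by -3 ⇒ div: 5*(4*(-x)) = 0.
Step 4. [5*(4*(-x)) = 0] 5·(inner) — divide through by 5, so div: 4*(-x) = 0.
Step 5. [4*(-x) = 0] 4·(inner) — divide through by 4 ⇒ div: -x = 0.
Step 6. [-x = 0] leading − — multiply by −1 ⇒ neg: x = 0.

Answer: x ∈ {0}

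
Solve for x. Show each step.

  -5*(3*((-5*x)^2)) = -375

Step 1. [-5*(3*((-5*x)^2)) = -375] divide by the outer -5. So div: 3*((-5*x)^2) = 75.
Step 2. [3*((-5*x)^2) = 75] leading coefficient 3: divide by 3, so div: (-5*x)^2 = 25.
Step 3. [(-5*x)^2 = 25] √ both sides: 25 ≥ 0 gives two branches ⇒ sqrt: -5*x = 5 or -5.
Step 4. [-5*x = 5 or -5] -5·(inner) — divide through by -5. So div: x = -1 or 1.

Answer: x ∈ {-1, 1}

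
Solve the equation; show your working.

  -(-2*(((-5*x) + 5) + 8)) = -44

Step 1. [-(-2*(((-5*x) + 5) + 8)) = -44] LHS negated; negate both sides. So neg: -2*(((-5*x) + 5) + 8) = 44.
Step 2. [-2*(((-5*x) + 5) + 8) = 44] -2·(inner) — divide through by -2 ⇒ div: ((-5*x) + 5) + 8 = -22.
Step 3. [((-5*x) + 5) + 8 = -22] peel the +8: subtract 8 from each side. So sub: (-5*x) + 5 = -30.
Step 4. [(-5*x) + 5 = -30] subtract 5: x sits inside (… + 5) ⇒ sub: -5*x = -35.
Step 5. [-5*x = -35] LHS = -5·(…); ÷-5 both sides, so div: x = 7.

Answer: x ∈ {7}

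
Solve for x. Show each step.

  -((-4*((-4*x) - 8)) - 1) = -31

Step 1. [-((-4*((-4*x) - 8)) - 1) = -31] flip signs both sides. So neg: (-4*((-4*x) - 8)) - 1 = 31.
Step 2. [(-4*((-4*x) - 8)) - 1 = 31] -1 is outermost — add 1 both sides ⇒ sub: -4*((-4*x) - 8) = 32.
Step 3. [-4*((-4*x) - 8) = 32] divide by the outer -4 ⇒ div: (-4*x) - 8 = -8.
Step 4. [(-4*x) - 8 = -8] -4 | LHS and -4 | -8: pull -4 out. So factor: x + 2 = 2.
Step 5. [x + 2 = 2] +2 is outermost — subtract 2 both sides, so sub: x = 0.

Answer: x ∈ {0}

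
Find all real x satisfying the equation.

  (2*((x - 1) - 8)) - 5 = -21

Step 1. [(2*((x - 1) - 8)) - 5 = -21] 5 comes off first (add 5). So sub: 2*((x - 1) - 8) = -16.
Step 2. [2*((x - 1) - 8) = -16] leading coefficient 2: divide by 2 ⇒ div: (x - 1) - 8 = -8.
Step 3. [(x - 1) - 8 = -8] peel the -8: add 8 from each side, so sub: x - 1 = 0.
Step 4. [x - 1 = 0] the outer -1 inverts by adding 1, so sub: x = 1.

Answer: x ∈ {1}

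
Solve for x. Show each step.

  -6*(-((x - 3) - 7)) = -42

Step 1. [-6*(-((x - 3) - 7)) = -42] leading coefficient -6: divide by -6, so div: -((x - 3) - 7) = 7.
Step 2. [-((x - 3) - 7) = 7] LHS negated; negate both sides ⇒ neg: (x - 3) - 7 = -7.
Step 3. [(x - 3) - 7 = -7] peel the -7: add 7 from each side. So sub: x - 3 = 0.
Step 4. [x - 3 = 0] -3 is outermost — add 3 both sides ⇒ sub: x = 3.

Answer: x ∈ {3}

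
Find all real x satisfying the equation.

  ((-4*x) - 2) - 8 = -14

Step 1. [((-4*x) - 2) - 8 = -14] peel the -8: add 8 from each side. So sub: (-4*x) - 2 = -6.
Step 2. [(-4*x) - 2 = -6] the outer -2 inverts by adding 2, so sub: -4*x = -4.
Step 3. [-4*x = -4] LHS = -4·(…); ÷-4 both sides. So div: x = 1.

Answer: x ∈ {1}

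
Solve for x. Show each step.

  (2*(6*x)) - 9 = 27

Step 1. [(2*(6*x)) - 9 = 27] add 9: x sits inside (… - 9) ⇒ sub: 2*(6*x) = 36.
Step 2. [2*(6*x) = 36] 2·(inner) — divide through by 2 ⇒ div: 6*x = 18.
Step 3. [6*x = 18] 6 out front; divide by 6, so div: x = 3.

Answer: x ∈ {3}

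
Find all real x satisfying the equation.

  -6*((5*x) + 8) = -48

Step 1. [-6*((5*x) + 8) = -48] -6 out front; divide by -6, so div: (5*x) + 8 = 8.
Step 2. [(5*x) + 8 = 8] the outer +8 inverts by subtracting 8. So sub: 5*x = 0.
Step 3. [5*x = 0] 5·(inner) — divide through by 5. So div: x = 0.

Answer: x ∈ {0}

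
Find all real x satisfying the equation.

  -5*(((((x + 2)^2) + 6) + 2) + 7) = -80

Step 1. [-5*(((((x + 2)^2) + 6) + 2) + 7) = -80] leading coefficient -5: divide by -5, so div: ((((x + 2)^2) + 6) + 2) + 7 = 16.
Step 2. [((((x + 2)^2) + 6) + 2) + 7 = 16] 7 comes off first (subtract 7) ⇒ sub: (((x + 2)^2) + 6) + 2 = 9.
Step 3. [(((x + 2)^2) + 6) + 2 = 9] subtract 2: x sits inside (… + 2) ⇒ sub: ((x + 2)^2) + 6 = 7.
Step 4. [((x + 2)^2) + 6 = 7] subtract 6: x sits inside (… + 6), so sub: (x + 2)^2 = 1.
Step 5. [(x + 2)^2 = 1] LHS squared, RHS 1 ≥ 0: apply √ (±). So sqrt: x + 2 = 1 or -1.
Step 6. [x + 2 = 1 or -1] subtract 2: x sits inside (… + 2), so sub: x = -1 or -3.

Answer: x ∈ {-3, -1}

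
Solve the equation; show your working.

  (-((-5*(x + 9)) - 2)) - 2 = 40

Step 1. [(-((-5*(x + 9)) - 2)) - 2 = 40] the outer -2 inverts by adding 2, so sub: -((-5*(x + 9)) - 2) = 42.
Step 2. [-((-5*(x + 9)) - 2) = 42] leading − — multiply by −1. So neg: (-5*(x + 9)) - 2 = -42.
Step 3. [(-5*(x + 9)) - 2 = -42] add 2: x sits inside (… - 2), so sub: -5*(x + 9) = -40.
Step 4. [-5*(x + 9) = -40] leading coefficient -5: divide by -5, so div: x + 9 = 8.
Step 5. [x + 9 = 8] the outer +9 inverts by subtracting 9 ⇒ sub: x = -1.

Answer: x ∈ {-1}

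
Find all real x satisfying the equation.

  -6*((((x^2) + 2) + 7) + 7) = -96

Step 1. [-6*((((x^2) + 2) + 7) + 7) = -96] -6·(inner) — divide through by -6, so div: (((x^2) + 2) + 7) + 7 = 16.
Step 2. [(((x^2) + 2) + 7) + 7 = 16] subtract 7: x sits inside (… + 7) ⇒ sub: ((x^2) + 2) + 7 = 9.
Step 3. [((x^2) + 2) + 7 = 9] peel the +7: subtract 7 from each side, so sub: (x^2) + 2 = 2.
Step 4. [(x^2) + 2 = 2] peel the +2: subtract 2 from each side ⇒ sub: x^2 = 0.
Step 5. [x^2 = 0] LHS squared, RHS 0 ≥ 0: apply √ (±) ⇒ sqrt: x = 0.

Answer: x ∈ {0}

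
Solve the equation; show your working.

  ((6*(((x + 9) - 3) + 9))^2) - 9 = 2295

Step 1. [((6*(((x + 9) - 3) + 9))^2) - 9 = 2295] -9 is outermost — add 9 both sides, so sub: (6*(((x + 9) - 3) + 9))^2 = 2304.
Step 2. [(6*(((x + 9) - 3) + 9))^2 = 2304] LHS squared, RHS 2304 ≥ 0: apply √ (±). So sqrt: 6*(((x + 9) - 3) + 9) = 48 or -48.
Step 3. [6*(((x + 9) - 3) + 9) = 48 or -48] 6·(inner) — divide through by 6, so div: ((x + 9) - 3) + 9 = 8 or -8.
Step 4. [((x + 9) - 3) + 9 = 8 or -8] +9 is outermost — subtract 9 both sides, so sub: (x + 9) - 3 = -1 or -17.
Step 5. [(x + 9) - 3 = -1 or -17] 3 comes off first (add 3) ⇒ sub: x + 9 = 2 or -14.
Step 6. [x + 9 = 2 or -14] 9 comes off first (subtract 9). So sub: x = -7 or -23.

Answer: x ∈ {-23, -7}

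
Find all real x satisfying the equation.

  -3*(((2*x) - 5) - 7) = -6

Step 1. [-3*(((2*x) - 5) - 7) = -6] -3 out front; divide by -3 ⇒ div: ((2*x) - 5) - 7 = 2.
Step 2. [((2*x) - 5) - 7 = 2] the outer -7 inverts by adding 7 ⇒ sub: (2*x) - 5 = 9.
Step 3. [(2*x) - 5 = 9] add 5: x sits inside (… - 5) ⇒ sub: 2*x = 14.
Step 4. [2*x = 14] LHS = 2·(…); ÷2 both sides ⇒ div: x = 7.

Answer: x ∈ {7}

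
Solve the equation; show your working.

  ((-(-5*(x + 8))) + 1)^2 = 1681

Step 1. [((-(-5*(x + 8))) + 1)^2 = 1681] 1681 ≥ 0, LHS is (·)² — take ±√, so sqrt: (-(-5*(x + 8))) + 1 = 41 or -41.
Step 2. [(-(-5*(x + 8))) + 1 = 41 or -41] 1 comes off first (subtract 1) ⇒ sub: -(-5*(x + 8)) = 40 or -42.
Step 3. [-(-5*(x + 8)) = 40 or -42] leading − — multiply by −1 ⇒ neg: -5*(x + 8) = -40 or 42.
Step 4. [-5*(x + 8) = -40 or 42] leading coefficient -5: divide by -5. So div: x + 8 = 8 or -42/5.
Step 5. [x + 8 = 8 or -42/5] +8 is outermost — subtract 8 both sides. So sub: x = 0 or -82/5.

Answer: x ∈ {-82/5, 0}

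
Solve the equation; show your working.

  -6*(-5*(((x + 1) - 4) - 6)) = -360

Step 1. [-6*(-5*(((x + 1) - 4) - 6)) = -360] divide by the outer -6 ⇒ div: -5*(((x + 1) - 4) - 6) = 60.
Step 2. [-5*(((x + 1) - 4) - 6) = 60] -5·(inner) — divide through by -5 ⇒ div: ((x + 1) - 4) - 6 = -12.
Step 3. [((x + 1) - 4) - 6 = -12] the outer -6 inverts by adding 6. So sub: (x + 1) - 4 = -6.
Step 4. [(x + 1) - 4 = -6] add 4: x sits inside (… - 4), so sub: x + 1 = -2.
Step 5. [x + 1 = -2] +1 is outermost — subtract 1 both sides ⇒ sub: x = -3.

Answer: x ∈ {-3}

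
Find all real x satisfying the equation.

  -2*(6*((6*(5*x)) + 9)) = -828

Step 1. [-2*(6*((6*(5*x)) + 9)) = -828] LHS = -2·(…); ÷-2 both sides. So div: 6*((6*(5*x)) + 9) = 414.
Step 2. [6*((6*(5*x)) + 9) = 414] LHS = 6·(…); ÷6 both sides ⇒ div: (6*(5*x)) + 9 = 69.
Step 3. [(6*(5*x)) + 9 = 69] +9 is outermost — subtract 9 both sides, so sub: 6*(5*x) = 60.
Step 4. [6*(5*x) = 60] 6 out front; divide by 6 ⇒ div: 5*x = 10.
Step 5. [5*x = 10] 5·(inner) — divide through by 5, so div: x = 2.

Answer: x ∈ {2}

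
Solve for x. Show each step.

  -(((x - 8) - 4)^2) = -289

Step 1. [-(((x - 8) - 4)^2) = -289] LHS negated; negate both sides. So neg: ((x - 8) - 4)^2 = 289.
Step 2. [((x - 8) - 4)^2 = 289] √ both sides: 289 ≥ 0 gives two branches, so sqrt: (x - 8) - 4 = 17 or -17.
Step 3. [(x - 8) - 4 = 17 or -17] 4 comes off first (add 4). So sub: x - 8 = 21 or -13.
Step 4. [x - 8 = 21 or -13] add 8: x sits inside (… - 8) ⇒ sub: x = 29 or -5.

Answer: x ∈ {-5, 29}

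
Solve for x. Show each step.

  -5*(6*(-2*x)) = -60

Step 1. [-5*(6*(-2*x)) = -60] -5 out front; divide by -5, so div: 6*(-2*x) = 12.
Step 2. [6*(-2*x) = 12] LHS = 6·(…); ÷6 both sides, so div: -2*x = 2.
Step 3. [-2*x = 2] -2·(inner) — divide through by -2. So div: x = -1.

Answer: x ∈ {-1}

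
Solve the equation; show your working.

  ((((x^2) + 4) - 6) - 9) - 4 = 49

Step 1. [((((x^2) + 4) - 6) - 9) - 4 = 49] the outer -4 inverts by adding 4 ⇒ sub: (((x^2) + 4) - 6) - 9 = 53.
Step 2. [(((x^2) + 4) - 6) - 9 = 53] the outer -9 inverts by adding 9. So sub: ((x^2) + 4) - 6 = 62.
Step 3. [((x^2) + 4) - 6 = 62] 6 comes off first (add 6). So sub: (x^2) + 4 = 68.
Step 4. [(x^2) + 4 = 68] subtract 4: x sits inside (… + 4), so sub: x^2 = 64.
Step 5. [x^2 = 64] 64 ≥ 0, LHS is (·)² — take ±√, so sqrt: x = 8 or -8.

Answer: x ∈ {-8, 8}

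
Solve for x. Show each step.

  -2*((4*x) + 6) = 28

Step 1. [-2*((4*x) + 6) = 28] leading coefficient -2: divide by -2 ⇒ div: (4*x) + 6 = -14.
Step 2. [(4*x) + 6 = -14] subtract 6: x sits inside (… + 6) ⇒ sub: 4*x = -20.
Step 3. [4*x = -20] divide by the outer 4, so div: x = -5.

Answer: x ∈ {-5}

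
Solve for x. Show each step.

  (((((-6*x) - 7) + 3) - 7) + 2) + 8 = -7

Step 1. [(((((-6*x) - 7) + 3) - 7) + 2) + 8 = -7] subtract 8: x sits inside (… + 8) ⇒ sub: ((((-6*x) - 7) + 3) - 7) + 2 = -15.
Step 2. [((((-6*x) - 7) + 3) - 7) + 2 = -15] the outer +2 inverts by subtracting 2, so sub: (((-6*x) - 7) + 3) - 7 = -17.
Step 3. [(((-6*x) - 7) + 3) - 7 = -17] peel the -7: add 7 from each side ⇒ sub: ((-6*x) - 7) + 3 = -10.
Step 4. [((-6*x) - 7) + 3 = -10] 3 comes off first (subtract 3) ⇒ sub: (-6*x) - 7 = -13.
Step 5. [(-6*x) - 7 = -13] add 7: x sits inside (… - 7) ⇒ sub: -6*x = -6.
Step 6. [-6*x = -6] leading coefficient -6: divide by -6, so div: x = 1.

Answer: x ∈ {1}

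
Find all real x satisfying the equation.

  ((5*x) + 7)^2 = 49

Step 1. [((5*x) + 7)^2 = 49] 49 ≥ 0, LHS is (·)² — take ±√, so sqrt: (5*x) + 7 = 7 or -7.
Step 2. [(5*x) + 7 = 7 or -7] 7 comes off first (subtract 7). So sub: 5*x = 0 or -14.
Step 3. [5*x = 0 or -14] LHS = 5·(…); ÷5 both sides, so div: x = 0 or -14/5.

Answer: x ∈ {-14/5, 0}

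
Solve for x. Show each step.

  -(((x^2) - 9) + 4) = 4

Step 1. [-(((x^2) - 9) + 4) = 4] LHS negated; negate both sides, so neg: ((x^2) - 9) + 4 = -4.
Step 2. [((x^2) - 9) + 4 = -4] 4 comes off first (subtract 4), so sub: (x^2) - 9 = -8.
Step 3. [(x^2) - 9 = -8] 9 comes off first (add 9) ⇒ sub: x^2 = 1.
Step 4. [x^2 = 1] √ both sides: 1 ≥ 0 gives two branches ⇒ sqrt: x = 1 or -1.

Answer: x ∈ {-1, 1}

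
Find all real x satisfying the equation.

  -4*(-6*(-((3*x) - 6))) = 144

Step 1. [-4*(-6*(-((3*x) - 6))) = 144] leading coefficient -4: divide by -4. So div: -6*(-((3*x) - 6)) = -36.
Step 2. [-6*(-((3*x) - 6)) = -36] -6 out front; divide by -6, so div: -((3*x) - 6) = 6.
Step 3. [-((3*x) - 6) = 6] LHS negated; negate both sides ⇒ neg: (3*x) - 6 = -6.
Step 4. [(3*x) - 6 = -6] -6 is outermost — add 6 both sides, so sub: 3*x = 0.
Step 5. [3*x = 0] 3 out front; divide by 3, so div: x = 0.

Answer: x ∈ {0}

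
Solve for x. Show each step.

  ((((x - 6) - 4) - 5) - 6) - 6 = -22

Step 1. [((((x - 6) - 4) - 5) - 6) - 6 = -22] -6 is outermost — add 6 both sides ⇒ sub: (((x - 6) - 4) - 5) - 6 = -16.
Step 2. [(((x - 6) - 4) - 5) - 6 = -16] the outer -6 inverts by adding 6, so sub: ((x - 6) - 4) - 5 = -10.
Step 3. [((x - 6) - 4) - 5 = -10] peel the -5: add 5 from each side. So sub: (x - 6) - 4 = -5.
Step 4. [(x - 6) - 4 = -5] add 4: x sits inside (… - 4) ⇒ sub: x - 6 = -1.
Step 5. [x - 6 = -1] -6 is outermost — add 6 both sides, so sub: x = 5.

Answer: x ∈ {5}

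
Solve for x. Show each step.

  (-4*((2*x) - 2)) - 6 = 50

Step 1. [(-4*((2*x) - 2)) - 6 = 50] 6 comes off first (add 6), so sub: -4*((2*x) - 2) = 56.
Step 2. [-4*((2*x) - 2) = 56] LHS = -4·(…); ÷-4 both sides, so div: (2*x) - 2 = -14.
Step 3. [(2*x) - 2 = -14] 2 divides every term; factor it out, so factor: x - 1 = -7.
Step 4. [x - 1 = -7] peel the -1: add 1 from each side. So sub: x = -6.

Answer: x ∈ {-6}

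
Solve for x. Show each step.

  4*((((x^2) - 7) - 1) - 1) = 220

Step 1. [4*((((x^2) - 7) - 1) - 1) = 220] leading coefficient 4: divide by 4. So div: (((x^2) - 7) - 1) - 1 = 55.
Step 2. [(((x^2) - 7) - 1) - 1 = 55] 1 comes off first (add 1), so sub: ((x^2) - 7) - 1 = 56.
Step 3. [((x^2) - 7) - 1 = 56] -1 is outermost — add 1 both sides. So sub: (x^2) - 7 = 57.
Step 4. [(x^2) - 7 = 57] the outer -7 inverts by adding 7 ⇒ sub: x^2 = 64.
Step 5. [x^2 = 64] 64 ≥ 0, LHS is (·)² — take ±√, so sqrt: x = 8 or -8.

Answer: x ∈ {-8, 8}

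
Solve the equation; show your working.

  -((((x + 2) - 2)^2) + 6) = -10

Step 1. [-((((x + 2) - 2)^2) + 6) = -10] leading − — multiply by −1 ⇒ neg: (((x + 2) - 2)^2) + 6 = 10.
Step 2. [(((x + 2) - 2)^2) + 6 = 10] the outer +6 inverts by subtracting 6. So sub: ((x + 2) - 2)^2 = 4.
Step 3. [((x + 2) - 2)^2 = 4] √ both sides: 4 ≥ 0 gives two branches ⇒ sqrt: (x + 2) - 2 = 2 or -2.
Step 4. [(x + 2) - 2 = 2 or -2] add 2: x sits inside (… - 2). So sub: x + 2 = 4 or 0.
Step 5. [x + 2 = 4 or 0] peel the +2: subtract 2 from each side, so sub: x = 2 or -2.

Answer: x ∈ {-2, 2}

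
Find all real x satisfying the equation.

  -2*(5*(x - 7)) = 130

Step 1. [-2*(5*(x - 7)) = 130] LHS = -2·(…); ÷-2 both sides. So div: 5*(x - 7) = -65.
Step 2. [5*(x - 7) = -65] 5·(inner) — divide through by 5. So div: x - 7 = -13.
Step 3. [x - 7 = -13] the outer -7 inverts by adding 7 ⇒ sub: x = -6.

Answer: x ∈ {-6}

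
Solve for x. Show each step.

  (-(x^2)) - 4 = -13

Step 1. [(-(x^2)) - 4 = -13] 4 comes off first (add 4), so sub: -(x^2) = -9.
Step 2. [-(x^2) = -9] flip signs both sides ⇒ neg: x^2 = 9.
Step 3. [x^2 = 9] LHS squared, RHS 9 ≥ 0: apply √ (±) ⇒ sqrt: x = 3 or -3.

Answer: x ∈ {-3, 3}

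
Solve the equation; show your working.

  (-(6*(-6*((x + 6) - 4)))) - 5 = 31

Step 1. [(-(6*(-6*((x + 6) - 4)))) - 5 = 31] the outer -5 inverts by adding 5. So sub: -(6*(-6*((x + 6) - 4))) = 36.
Step 2. [-(6*(-6*((x + 6) - 4))) = 36] flip signs both sides, so neg: 6*(-6*((x + 6) - 4)) = -36.
Step 3. [6*(-6*((x + 6) - 4)) = -36] leading coefficient 6: divide by 6, so div: -6*((x + 6) - 4) = -6.
Step 4. [-6*((x + 6) - 4) = -6] leading coefficient -6: divide by -6. So div: (x + 6) - 4 = 1.
Step 5. [(x + 6) - 4 = 1] 4 comes off first (add 4). So sub: x + 6 = 5.
Step 6. [x + 6 = 5] the outer +6 inverts by subtracting 6, so sub: x = -1.

Answer: x ∈ {-1}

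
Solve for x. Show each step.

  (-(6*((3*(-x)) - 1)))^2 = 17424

Step 1. [(-(6*((3*(-x)) - 1)))^2 = 17424] √ both sides: 17424 ≥ 0 gives two branches, so sqrt: -(6*((3*(-x)) - 1)) = 132 or -132.
Step 2. [-(6*((3*(-x)) - 1)) = 132 or -132] LHS negated; negate both sides, so neg: 6*((3*(-x)) - 1) = -132 or 132.
Step 3. [6*((3*(-x)) - 1) = -132 or 132] divide by the outer 6. So div: (3*(-x)) - 1 = -22 or 22.
Step 4. [(3*(-x)) - 1 = -22 or 22] -1 is outermost — add 1 both sides. So sub: 3*(-x) = -21 or 23.
Step 5. [3*(-x) = -21 or 23] leading coefficient 3: divide by 3 ⇒ div: -x = -7 or 23/3.
Step 6. [-x = -7 or 23/3] leading − — multiply by −1 ⇒ neg: x = 7 or -23/3.

Answer: x ∈ {-23/3, 7}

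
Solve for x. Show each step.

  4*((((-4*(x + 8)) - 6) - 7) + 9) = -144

Step 1. [4*((((-4*(x + 8)) - 6) - 7) + 9) = -144] LHS = 4·(…); ÷4 both sides. So div: (((-4*(x + 8)) - 6) - 7) + 9 = -36.
Step 2. [(((-4*(x + 8)) - 6) - 7) + 9 = -36] peel the +9: subtract 9 from each side. So sub: ((-4*(x + 8)) - 6) - 7 = -45.
Step 3. [((-4*(x + 8)) - 6) - 7 = -45] 7 comes off first (add 7) ⇒ sub: (-4*(x + 8)) - 6 = -38.
Step 4. [(-4*(x + 8)) - 6 = -38] add 6: x sits inside (… - 6), so sub: -4*(x + 8) = -32.
Step 5. [-4*(x + 8) = -32] -4·(inner) — divide through by -4. So div: x + 8 = 8.
Step 6. [x + 8 = 8] the outer +8 inverts by subtracting 8 ⇒ sub: x = 0.

Answer: x ∈ {0}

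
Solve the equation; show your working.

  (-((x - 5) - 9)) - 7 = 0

Step 1. [(-((x - 5) - 9)) - 7 = 0] -7 is outermost — add 7 both sides, so sub: -((x - 5) - 9) = 7.
Step 2. [-((x - 5) - 9) = 7] leading − — multiply by −1. So neg: (x - 5) - 9 = -7.
Step 3. [(x - 5) - 9 = -7] 9 comes off first (add 9) ⇒ sub: x - 5 = 2.
Step 4. [x - 5 = 2] the outer -5 inverts by adding 5, so sub: x = 7.

Answer: x ∈ {7}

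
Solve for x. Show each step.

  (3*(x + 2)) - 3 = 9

Step 1. [(3*(x + 2)) - 3 = 9] peel the -3: add 3 from each side. So sub: 3*(x + 2) = 12.
Step 2. [3*(x + 2) = 12] 3 out front; divide by 3, so div: x + 2 = 4.
Step 3. [x + 2 = 4] +2 is outermost — subtract 2 both sides, so sub: x = 2.

Answer: x ∈ {2}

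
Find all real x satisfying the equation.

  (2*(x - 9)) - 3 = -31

Step 1. [(2*(x - 9)) - 3 = -31] -3 is outermost — add 3 both sides, so sub: 2*(x - 9) = -28.
Step 2. [2*(x - 9) = -28] 2·(inner) — divide through by 2. So div: x - 9 = -14.
Step 3. [x - 9 = -14] the outer -9 inverts by adding 9, so sub: x = -5.

Answer: x ∈ {-5}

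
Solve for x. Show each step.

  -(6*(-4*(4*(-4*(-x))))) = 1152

Step 1. [-(6*(-4*(4*(-4*(-x))))) = 1152] leading − — multiply by −1. So neg: 6*(-4*(4*(-4*(-x)))) = -1152.
Step 2. [6*(-4*(4*(-4*(-x)))) = -1152] 6·(inner) — divide through by 6 ⇒ div: -4*(4*(-4*(-x))) = -192.
Step 3. [-4*(4*(-4*(-x))) = -192] divide by the outer -4, so div: 4*(-4*(-x)) = 48.
Step 4. [4*(-4*(-x)) = 48] 4 out front; divide by 4. So div: -4*(-x) = 12.
Step 5. [-4*(-x) = 12] divide by the outer -4, so div: -x = -3.
Step 6. [-x = -3] leading − — multiply by −1 ⇒ neg: x = 3.

Answer: x ∈ {3}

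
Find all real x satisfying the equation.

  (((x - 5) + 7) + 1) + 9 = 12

Step 1. [(((x - 5) + 7) + 1) + 9 = 12] peel the +9: subtract 9 from each side ⇒ sub: ((x - 5) + 7) + 1 = 3.
Step 2. [((x - 5) + 7) + 1 = 3] the outer +1 inverts by subtracting 1, so sub: (x - 5) + 7 = 2.
Step 3. [(x - 5) + 7 = 2] 7 comes off first (subtract 7) ⇒ sub: x - 5 = -5.
Step 4. [x - 5 = -5] 5 comes off first (add 5), so sub: x = 0.

Answer: x ∈ {0}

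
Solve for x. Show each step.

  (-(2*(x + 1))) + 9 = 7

Step 1. [(-(2*(x + 1))) + 9 = 7] 9 comes off first (subtract 9), so sub: -(2*(x + 1)) = -2.
Step 2. [-(2*(x + 1)) = -2] flip signs both sides. So neg: 2*(x + 1) = 2.
Step 3. [2*(x + 1) = 2] LHS = 2·(…); ÷2 both sides ⇒ div: x + 1 = 1.
Step 4. [x + 1 = 1] 1 comes off first (subtract 1) ⇒ sub: x = 0.

Answer: x ∈ {0}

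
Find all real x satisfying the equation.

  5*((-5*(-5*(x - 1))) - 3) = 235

Step 1. [5*((-5*(-5*(x - 1))) - 3) = 235] 5·(inner) — divide through by 5. So div: (-5*(-5*(x - 1))) - 3 = 47.
Step 2. [(-5*(-5*(x - 1))) - 3 = 47] peel the -3: add 3 from each side ⇒ sub: -5*(-5*(x - 1)) = 50.
Step 3. [-5*(-5*(x - 1)) = 50] LHS = -5·(…); ÷-5 both sides, so div: -5*(x - 1) = -10.
Step 4. [-5*(x - 1) = -10] -5 out front; divide by -5. So div: x - 1 = 2.
Step 5. [x - 1 = 2] peel the -1: add 1 from each side, so sub: x = 3.

Answer: x ∈ {3}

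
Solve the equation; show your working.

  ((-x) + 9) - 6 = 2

Step 1. [((-x) + 9) - 6 = 2] the outer -6 inverts by adding 6, so sub: (-x) + 9 = 8.
Step 2. [(-x) + 9 = 8] 9 comes off first (subtract 9). So sub: -x = -1.
Step 3. [-x = -1] flip signs both sides, so neg: x = 1.

Answer: x ∈ {1}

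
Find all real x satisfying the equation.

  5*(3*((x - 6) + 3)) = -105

Step 1. [5*(3*((x - 6) + 3)) = -105] divide by the outer 5. So div: 3*((x - 6) + 3) = -21.
Step 2. [3*((x - 6) + 3) = -21] 3 out front; divide by 3, so div: (x - 6) + 3 = -7.
Step 3. [(x - 6) + 3 = -7] subtract 3: x sits inside (… + 3). So sub: x - 6 = -10.
Step 4. [x - 6 = -10] peel the -6: add 6 from each side ⇒ sub: x = -4.

Answer: x ∈ {-4}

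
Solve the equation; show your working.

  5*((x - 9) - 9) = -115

Step 1. [5*((x - 9) - 9) = -115] divide by the outer 5, so div: (x - 9) - 9 = -23.
Step 2. [(x - 9) - 9 = -23] add 9: x sits inside (… - 9) ⇒ sub: x - 9 = -14.
Step 3. [x - 9 = -14] the outer -9 inverts by adding 9. So sub: x = -5.

Answer: x ∈ {-5}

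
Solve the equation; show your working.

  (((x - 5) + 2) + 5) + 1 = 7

Step 1. [(((x - 5) + 2) + 5) + 1 = 7] +1 is outermost — subtract 1 both sides. So sub: ((x - 5) + 2) + 5 = 6.
Step 2. [((x - 5) + 2) + 5 = 6] peel the +5: subtract 5 from each side. So sub: (x - 5) + 2 = 1.
Step 3. [(x - 5) + 2 = 1] 2 comes off first (subtract 2), so sub: x - 5 = -1.
Step 4. [x - 5 = -1] peel the -5: add 5 from each side ⇒ sub: x = 4.

Answer: x ∈ {4}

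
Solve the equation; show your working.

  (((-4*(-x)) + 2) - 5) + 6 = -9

Step 1. [(((-4*(-x)) + 2) - 5) + 6 = -9] 6 comes off first (subtract 6). So sub: ((-4*(-x)) + 2) - 5 = -15.
Step 2. [((-4*(-x)) + 2) - 5 = -15] peel the -5: add 5 from each side ⇒ sub: (-4*(-x)) + 2 = -10.
Step 3. [(-4*(-x)) + 2 = -10] +2 is outermost — subtract 2 both sides. So sub: -4*(-x) = -12.
Step 4. [-4*(-x) = -12] LHS = -4·(…); ÷-4 both sides. So div: -x = 3.
Step 5. [-x = 3] flip signs both sides. So neg: x = -3.

Answer: x ∈ {-3}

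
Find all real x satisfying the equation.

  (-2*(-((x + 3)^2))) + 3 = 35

Step 1. [(-2*(-((x + 3)^2))) + 3 = 35] the outer +3 inverts by subtracting 3 ⇒ sub: -2*(-((x + 3)^2)) = 32.
Step 2. [-2*(-((x + 3)^2)) = 32] LHS = -2·(…); ÷-2 both sides. So div: -((x + 3)^2) = -16.
Step 3. [-((x + 3)^2) = -16] LHS negated; negate both sides, so neg: (x + 3)^2 = 16.
Step 4. [(x + 3)^2 = 16] √ both sides: 16 ≥ 0 gives two branches ⇒ sqrt: x + 3 = 4 or -4.
Step 5. [x + 3 = 4 or -4] peel the +3: subtract 3 from each side ⇒ sub: x = 1 or -7.

Answer: x ∈ {-7, 1}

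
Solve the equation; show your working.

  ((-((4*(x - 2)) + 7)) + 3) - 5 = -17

Step 1. [((-((4*(x - 2)) + 7)) + 3) - 5 = -17] peel the -5: add 5 from each side ⇒ sub: (-((4*(x - 2)) + 7)) + 3 = -12.
Step 2. [(-((4*(x - 2)) + 7)) + 3 = -12] subtract 3: x sits inside (… + 3), so sub: -((4*(x - 2)) + 7) = -15.
Step 3. [-((4*(x - 2)) + 7) = -15] leading − — multiply by −1, so neg: (4*(x - 2)) + 7 = 15.
Step 4. [(4*(x - 2)) + 7 = 15] subtract 7: x sits inside (… + 7) ⇒ sub: 4*(x - 2) = 8.
Step 5. [4*(x - 2) = 8] leading coefficient 4: divide by 4. So div: x - 2 = 2.
Step 6. [x - 2 = 2] -2 is outermost — add 2 both sides. So sub: x = 4.

Answer: x ∈ {4}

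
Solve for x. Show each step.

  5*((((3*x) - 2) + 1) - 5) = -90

Step 1. [5*((((3*x) - 2) + 1) - 5) = -90] 5 out front; divide by 5, so div: (((3*x) - 2) + 1) - 5 = -18.
Step 2. [(((3*x) - 2) + 1) - 5 = -18] peel the -5: add 5 from each side, so sub: ((3*x) - 2) + 1 = -13.
Step 3. [((3*x) - 2) + 1 = -13] peel the +1: subtract 1 from each side, so sub: (3*x) - 2 = -14.
Step 4. [(3*x) - 2 = -14] -2 is outermost — add 2 both sides, so sub: 3*x = -12.
Step 5. [3*x = -12] LHS = 3·(…); ÷3 both sides. So div: x = -4.

Answer: x ∈ {-4}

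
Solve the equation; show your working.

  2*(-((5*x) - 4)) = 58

Step 1. [2*(-((5*x) - 4)) = 58] leading coefficient 2: divide by 2, so div: -((5*x) - 4) = 29.
Step 2. [-((5*x) - 4) = 29] leading − — multiply by −1. So neg: (5*x) - 4 = -29.
Step 3. [(5*x) - 4 = -29] 4 comes off first (add 4), so sub: 5*x = -25.
Step 4. [5*x = -25] divide by the outer 5. So div: x = -5.

Answer: x ∈ {-5}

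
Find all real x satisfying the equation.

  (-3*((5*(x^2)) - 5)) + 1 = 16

Step 1. [(-3*((5*(x^2)) - 5)) + 1 = 16] the outer +1 inverts by subtracting 1, so sub: -3*((5*(x^2)) - 5) = 15.
Step 2. [-3*((5*(x^2)) - 5) = 15] divide by the outer -3 ⇒ div: (5*(x^2)) - 5 = -5.
Step 3. [(5*(x^2)) - 5 = -5] 5 divides every term; factor it out, so factor: (x^2) - 1 = -1.
Step 4. [(x^2) - 1 = -1] 1 comes off first (add 1), so sub: x^2 = 0.
Step 5. [x^2 = 0] LHS squared, RHS 0 ≥ 0: apply √ (±) ⇒ sqrt: x = 0.

Answer: x ∈ {0}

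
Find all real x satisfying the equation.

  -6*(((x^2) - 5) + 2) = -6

Step 1. [-6*(((x^2) - 5) + 2) = -6] divide by the outer -6 ⇒ div: ((x^2) - 5) + 2 = 1.
Step 2. [((x^2) - 5) + 2 = 1] subtract 2: x sits inside (… + 2) ⇒ sub: (x^2) - 5 = -1.
Step 3. [(x^2) - 5 = -1] add 5: x sits inside (… - 5) ⇒ sub: x^2 = 4.
Step 4. [x^2 = 4] √ both sides: 4 ≥ 0 gives two branches ⇒ sqrt: x = 2 or -2.

Answer: x ∈ {-2, 2}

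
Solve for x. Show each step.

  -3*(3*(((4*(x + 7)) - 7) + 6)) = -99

Step 1. [-3*(3*(((4*(x + 7)) - 7) + 6)) = -99] -3·(inner) — divide through by -3. So div: 3*(((4*(x + 7)) - 7) + 6) = 33.
Step 2. [3*(((4*(x + 7)) - 7) + 6) = 33] 3·(inner) — divide through by 3. So div: ((4*(x + 7)) - 7) + 6 = 11.
Step 3. [((4*(x + 7)) - 7) + 6 = 11] the outer +6 inverts by subtracting 6 ⇒ sub: (4*(x + 7)) - 7 = 5.
Step 4. [(4*(x + 7)) - 7 = 5] the outer -7 inverts by adding 7. So sub: 4*(x + 7) = 12.
Step 5. [4*(x + 7) = 12] divide by the outer 4 ⇒ div: x + 7 = 3.
Step 6. [x + 7 = 3] +7 is outermost — subtract 7 both sides, so sub: x = -4.

Answer: x ∈ {-4}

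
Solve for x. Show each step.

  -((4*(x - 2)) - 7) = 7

Step 1. [-((4*(x - 2)) - 7) = 7] leading − — multiply by −1 ⇒ neg: (4*(x - 2)) - 7 = -7.
Step 2. [(4*(x - 2)) - 7 = -7] peel the -7: add 7 from each side. So sub: 4*(x - 2) = 0.
Step 3. [4*(x - 2) = 0] LHS = 4·(…); ÷4 both sides ⇒ div: x - 2 = 0.
Step 4. [x - 2 = 0] 2 comes off first (add 2). So sub: x = 2.

Answer: x ∈ {2}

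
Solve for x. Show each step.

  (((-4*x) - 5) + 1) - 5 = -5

Step 1. [(((-4*x) - 5) + 1) - 5 = -5] -5 is outermost — add 5 both sides, so sub: ((-4*x) - 5) + 1 = 0.
Step 2. [((-4*x) - 5) + 1 = 0] subtract 1: x sits inside (… + 1) ⇒ sub: (-4*x) - 5 = -1.
Step 3. [(-4*x) - 5 = -1] -5 is outermost — add 5 both sides, so sub: -4*x = 4.
Step 4. [-4*x = 4] divide by the outer -4, so div: x = -1.

Answer: x ∈ {-1}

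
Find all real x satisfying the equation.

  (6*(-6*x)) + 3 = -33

Step 1. [(6*(-6*x)) + 3 = -33] peel the +3: subtract 3 from each side, so sub: 6*(-6*x) = -36.
Step 2. [6*(-6*x) = -36] 6 out front; divide by 6. So div: -6*x = -6.
Step 3. [-6*x = -6] leading coefficient -6: divide by -6. So div: x = 1.

Answer: x ∈ {1}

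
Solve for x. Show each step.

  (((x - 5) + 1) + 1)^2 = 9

Step 1. [(((x - 5) + 1) + 1)^2 = 9] LHS squared, RHS 9 ≥ 0: apply √ (±), so sqrt: ((x - 5) + 1) + 1 = 3 or -3.
Step 2. [((x - 5) + 1) + 1 = 3 or -3] the outer +1 inverts by subtracting 1, so sub: (x - 5) + 1 = 2 or -4.
Step 3. [(x - 5) + 1 = 2 or -4] +1 is outermost — subtract 1 both sides. So sub: x - 5 = 1 or -5.
Step 4. [x - 5 = 1 or -5] 5 comes off first (add 5). So sub: x = 6 or 0.

Answer: x ∈ {0, 6}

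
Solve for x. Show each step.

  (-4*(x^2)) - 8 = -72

Step 1. [(-4*(x^2)) - 8 = -72] -4 divides every term; factor it out, so factor: (x^2) + 2 = 18.
Step 2. [(x^2) + 2 = 18] +2 is outermost — subtract 2 both sides ⇒ sub: x^2 = 16.
Step 3. [x^2 = 16] √ both sides: 16 ≥ 0 gives two branches. So sqrt: x = 4 or -4.

Answer: x ∈ {-4, 4}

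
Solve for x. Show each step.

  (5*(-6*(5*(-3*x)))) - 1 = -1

Step 1. [(5*(-6*(5*(-3*x)))) - 1 = -1] 1 comes off first (add 1). So sub: 5*(-6*(5*(-3*x))) = 0.
Step 2. [5*(-6*(5*(-3*x))) = 0] 5 out front; divide by 5 ⇒ div: -6*(5*(-3*x)) = 0.
Step 3. [-6*(5*(-3*x)) = 0] leading coefficient -6: divide by -6 ⇒ div: 5*(-3*x) = 0.
Step 4. [5*(-3*x) = 0] leading coefficient 5: divide by 5. So div: -3*x = 0.
Step 5. [-3*x = 0] divide by the outer -3 ⇒ div: x = 0.

Answer: x ∈ {0}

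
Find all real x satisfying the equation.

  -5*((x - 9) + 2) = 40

Step 1. [-5*((x - 9) + 2) = 40] LHS = -5·(…); ÷-5 both sides. So div: (x - 9) + 2 = -8.
Step 2. [(x - 9) + 2 = -8] 2 comes off first (subtract 2), so sub: x - 9 = -10.
Step 3. [x - 9 = -10] peel the -9: add 9 from each side, so sub: x = -1.

Answer: x ∈ {-1}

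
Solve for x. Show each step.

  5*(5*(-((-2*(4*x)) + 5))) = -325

Step 1. [5*(5*(-((-2*(4*x)) + 5))) = -325] LHS = 5·(…); ÷5 both sides. So div: 5*(-((-2*(4*x)) + 5)) = -65.
Step 2. [5*(-((-2*(4*x)) + 5)) = -65] 5 out front; divide by 5. So div: -((-2*(4*x)) + 5) = -13.
Step 3. [-((-2*(4*x)) + 5) = -13] LHS negated; negate both sides ⇒ neg: (-2*(4*x)) + 5 = 13.
Step 4. [(-2*(4*x)) + 5 = 13] the outer +5 inverts by subtracting 5 ⇒ sub: -2*(4*x) = 8.
Step 5. [-2*(4*x) = 8] -2·(inner) — divide through by -2. So div: 4*x = -4.
Step 6. [4*x = -4] LHS = 4·(…); ÷4 both sides. So div: x = -1.

Answer: x ∈ {-1}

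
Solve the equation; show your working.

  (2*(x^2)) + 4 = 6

Step 1. [(2*(x^2)) + 4 = 6] 4 comes off first (subtract 4), so sub: 2*(x^2) = 2.
Step 2. [2*(x^2) = 2] 2 out front; divide by 2, so div: x^2 = 1.
Step 3. [x^2 = 1] √ both sides: 1 ≥ 0 gives two branches. So sqrt: x = 1 or -1.

Answer: x ∈ {-1, 1}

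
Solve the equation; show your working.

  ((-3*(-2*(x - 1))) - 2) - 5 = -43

Step 1. [((-3*(-2*(x - 1))) - 2) - 5 = -43] 5 comes off first (add 5) ⇒ sub: (-3*(-2*(x - 1))) - 2 = -38.
Step 2. [(-3*(-2*(x - 1))) - 2 = -38] add 2: x sits inside (… - 2), so sub: -3*(-2*(x - 1)) = -36.
Step 3. [-3*(-2*(x - 1)) = -36] -3 out front; divide by -3. So div: -2*(x - 1) = 12.
Step 4. [-2*(x - 1) = 12] leading coefficient -2: divide by -2. So div: x - 1 = -6.
Step 5. [x - 1 = -6] the outer -1 inverts by adding 1 ⇒ sub: x = -5.

Answer: x ∈ {-5}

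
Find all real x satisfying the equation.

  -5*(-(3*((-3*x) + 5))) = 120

Step 1. [-5*(-(3*((-3*x) + 5))) = 120] -5 out front; divide by -5. So div: -(3*((-3*x) + 5)) = -24.
Step 2. [-(3*((-3*x) + 5)) = -24] LHS negated; negate both sides, so neg: 3*((-3*x) + 5) = 24.
Step 3. [3*((-3*x) + 5) = 24] 3·(inner) — divide through by 3 ⇒ div: (-3*x) + 5 = 8.
Step 4. [(-3*x) + 5 = 8] +5 is outermost — subtract 5 both sides, so sub: -3*x = 3.
Step 5. [-3*x = 3] -3 out front; divide by -3, so div: x = -1.

Answer: x ∈ {-1}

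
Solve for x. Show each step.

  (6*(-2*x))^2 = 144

Step 1. [(6*(-2*x))^2 = 144] 144 ≥ 0, LHS is (·)² — take ±√. So sqrt: 6*(-2*x) = 12 or -12.
Step 2. [6*(-2*x) = 12 or -12] 6·(inner) — divide through by 6, so div: -2*x = 2 or -2.
Step 3. [-2*x = 2 or -2] LHS = -2·(…); ÷-2 both sides, so div: x = -1 or 1.

Answer: x ∈ {-1, 1}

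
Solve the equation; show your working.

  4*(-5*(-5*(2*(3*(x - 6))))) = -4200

Step 1. [4*(-5*(-5*(2*(3*(x - 6))))) = -4200] 4 out front; divide by 4, so div: -5*(-5*(2*(3*(x - 6)))) = -1050.
Step 2. [-5*(-5*(2*(3*(x - 6)))) = -1050] divide by the outer -5, so div: -5*(2*(3*(x - 6))) = 210.
Step 3. [-5*(2*(3*(x - 6))) = 210] divide by the outer -5, so div: 2*(3*(x - 6)) = -42.
Step 4. [2*(3*(x - 6)) = -42] LHS = 2·(…); ÷2 both sides, so div: 3*(x - 6) = -21.
Step 5. [3*(x - 6) = -21] leading coefficient 3: divide by 3. So div: x - 6 = -7.
Step 6. [x - 6 = -7] peel the -6: add 6 from each side ⇒ sub: x = -1.

Answer: x ∈ {-1}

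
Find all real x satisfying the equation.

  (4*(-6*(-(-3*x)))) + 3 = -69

Step 1. [(4*(-6*(-(-3*x)))) + 3 = -69] +3 is outermost — subtract 3 both sides, so sub: 4*(-6*(-(-3*x))) = -72.
Step 2. [4*(-6*(-(-3*x))) = -72] divide by the outer 4, so div: -6*(-(-3*x)) = -18.
Step 3. [-6*(-(-3*x)) = -18] -6 out front; divide by -6, so div: -(-3*x) = 3.
Step 4. [-(-3*x) = 3] flip signs both sides ⇒ neg: -3*x = -3.
Step 5. [-3*x = -3] LHS = -3·(…); ÷-3 both sides, so div: x = 1.

Answer: x ∈ {1}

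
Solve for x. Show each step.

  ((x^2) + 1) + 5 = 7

Step 1. [((x^2) + 1) + 5 = 7] +5 is outermost — subtract 5 both sides, so sub: (x^2) + 1 = 2.
Step 2. [(x^2) + 1 = 2] +1 is outermost — subtract 1 both sides, so sub: x^2 = 1.
Step 3. [x^2 = 1] √ both sides: 1 ≥ 0 gives two branches, so sqrt: x = 1 or -1.

Answer: x ∈ {-1, 1}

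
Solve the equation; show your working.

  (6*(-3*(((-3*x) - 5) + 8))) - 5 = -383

Step 1. [(6*(-3*(((-3*x) - 5) + 8))) - 5 = -383] the outer -5 inverts by adding 5, so sub: 6*(-3*(((-3*x) - 5) + 8)) = -378.
Step 2. [6*(-3*(((-3*x) - 5) + 8)) = -378] divide by the outer 6. So div: -3*(((-3*x) - 5) + 8) = -63.
Step 3. [-3*(((-3*x) - 5) + 8) = -63] -3 out front; divide by -3. So div: ((-3*x) - 5) + 8 = 21.
Step 4. [((-3*x) - 5) + 8 = 21] peel the +8: subtract 8 from each side ⇒ sub: (-3*x) - 5 = 13.
Step 5. [(-3*x) - 5 = 13] -5 is outermost — add 5 both sides. So sub: -3*x = 18.
Step 6. [-3*x = 18] -3·(inner) — divide through by -3. So div: x = -6.

Answer: x ∈ {-6}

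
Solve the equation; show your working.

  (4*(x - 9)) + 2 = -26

Step 1. [(4*(x - 9)) + 2 = -26] 2 comes off first (subtract 2). So sub: 4*(x - 9) = -28.
Step 2. [4*(x - 9) = -28] LHS = 4·(…); ÷4 both sides, so div: x - 9 = -7.
Step 3. [x - 9 = -7] the outer -9 inverts by adding 9, so sub: x = 2.

Answer: x ∈ {2}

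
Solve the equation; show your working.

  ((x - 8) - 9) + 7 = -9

Step 1. [((x - 8) - 9) + 7 = -9] +7 is outermost — subtract 7 both sides, so sub: (x - 8) - 9 = -16.
Step 2. [(x - 8) - 9 = -16] peel the -9: add 9 from each side. So sub: x - 8 = -7.
Step 3. [x - 8 = -7] peel the -8: add 8 from each side ⇒ sub: x = 1.

Answer: x ∈ {1}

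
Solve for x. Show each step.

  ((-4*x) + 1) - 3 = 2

Step 1. [((-4*x) + 1) - 3 = 2] add 3: x sits inside (… - 3) ⇒ sub: (-4*x) + 1 = 5.
Step 2. [(-4*x) + 1 = 5] 1 comes off first (subtract 1), so sub: -4*x = 4.
Step 3. [-4*x = 4] divide by the outer -4. So div: x = -1.

Answer: x ∈ {-1}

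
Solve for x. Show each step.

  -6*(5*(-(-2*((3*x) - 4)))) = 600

Step 1. [-6*(5*(-(-2*((3*x) - 4)))) = 600] LHS = -6·(…); ÷-6 both sides, so div: 5*(-(-2*((3*x) - 4))) = -100.
Step 2. [5*(-(-2*((3*x) - 4))) = -100] 5·(inner) — divide through by 5 ⇒ div: -(-2*((3*x) - 4)) = -20.
Step 3. [-(-2*((3*x) - 4)) = -20] LHS negated; negate both sides ⇒ neg: -2*((3*x) - 4) = 20.
Step 4. [-2*((3*x) - 4) = 20] -2·(inner) — divide through by -2, so div: (3*x) - 4 = -10.
Step 5. [(3*x) - 4 = -10] peel the -4: add 4 from each side, so sub: 3*x = -6.
Step 6. [3*x = -6] leading coefficient 3: divide by 3 ⇒ div: x = -2.

Answer: x ∈ {-2}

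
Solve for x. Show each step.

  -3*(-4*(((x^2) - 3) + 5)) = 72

Step 1. [-3*(-4*(((x^2) - 3) + 5)) = 72] -3·(inner) — divide through by -3, so div: -4*(((x^2) - 3) + 5) = -24.
Step 2. [-4*(((x^2) - 3) + 5) = -24] leading coefficient -4: divide by -4, so div: ((x^2) - 3) + 5 = 6.
Step 3. [((x^2) - 3) + 5 = 6] 5 comes off first (subtract 5) ⇒ sub: (x^2) - 3 = 1.
Step 4. [(x^2) - 3 = 1] the outer -3 inverts by adding 3 ⇒ sub: x^2 = 4.
Step 5. [x^2 = 4] √ both sides: 4 ≥ 0 gives two branches ⇒ sqrt: x = 2 or -2.

Answer: x ∈ {-2, 2}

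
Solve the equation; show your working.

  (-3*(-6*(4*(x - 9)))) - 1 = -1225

Step 1. [(-3*(-6*(4*(x - 9)))) - 1 = -1225] add 1: x sits inside (… - 1). So sub: -3*(-6*(4*(x - 9))) = -1224.
Step 2. [-3*(-6*(4*(x - 9))) = -1224] divide by the outer -3. So div: -6*(4*(x - 9)) = 408.
Step 3. [-6*(4*(x - 9)) = 408] divide by the outer -6 ⇒ div: 4*(x - 9) = -68.
Step 4. [4*(x - 9) = -68] 4 out front; divide by 4 ⇒ div: x - 9 = -17.
Step 5. [x - 9 = -17] -9 is outermost — add 9 both sides. So sub: x = -8.

Answer: x ∈ {-8}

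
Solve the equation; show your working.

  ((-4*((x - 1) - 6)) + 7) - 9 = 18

Step 1. [((-4*((x - 1) - 6)) + 7) - 9 = 18] -9 is outermost — add 9 both sides, so sub: (-4*((x - 1) - 6)) + 7 = 27.
Step 2. [(-4*((x - 1) - 6)) + 7 = 27] peel the +7: subtract 7 from each side, so sub: -4*((x - 1) - 6) = 20.
Step 3. [-4*((x - 1) - 6) = 20] divide by the outer -4. So div: (x - 1) - 6 = -5.
Step 4. [(x - 1) - 6 = -5] peel the -6: add 6 from each side ⇒ sub: x - 1 = 1.
Step 5. [x - 1 = 1] 1 comes off first (add 1), so sub: x = 2.

Answer: x ∈ {2}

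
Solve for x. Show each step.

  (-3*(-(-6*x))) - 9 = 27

Step 1. [(-3*(-(-6*x))) - 9 = 27] common factor -3 (LHS and 27) — divide through. So factor: (-(-6*x)) + 3 = -9.
Step 2. [(-(-6*x)) + 3 = -9] +3 is outermost — subtract 3 both sides ⇒ sub: -(-6*x) = -12.
Step 3. [-(-6*x) = -12] LHS negated; negate both sides, so neg: -6*x = 12.
Step 4. [-6*x = 12] LHS = -6·(…); ÷-6 both sides. So div: x = -2.

Answer: x ∈ {-2}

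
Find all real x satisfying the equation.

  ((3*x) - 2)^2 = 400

Step 1. [((3*x) - 2)^2 = 400] 400 ≥ 0, LHS is (·)² — take ±√ ⇒ sqrt: (3*x) - 2 = 20 or -20.
Step 2. [(3*x) - 2 = 20 or -20] 2 comes off first (add 2) ⇒ sub: 3*x = 22 or -18.
Step 3. [3*x = 22 or -18] leading coefficient 3: divide by 3. So div: x = 22/3 or -6.

Answer: x ∈ {-6, 22/3}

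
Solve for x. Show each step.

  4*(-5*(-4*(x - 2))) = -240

Step 1. [4*(-5*(-4*(x - 2))) = -240] leading coefficient 4: divide by 4. So div: -5*(-4*(x - 2)) = -60.
Step 2. [-5*(-4*(x - 2)) = -60] divide by the outer -5 ⇒ div: -4*(x - 2) = 12.
Step 3. [-4*(x - 2) = 12] -4 out front; divide by -4, so div: x - 2 = -3.
Step 4. [x - 2 = -3] the outer -2 inverts by adding 2 ⇒ sub: x = -1.

Answer: x ∈ {-1}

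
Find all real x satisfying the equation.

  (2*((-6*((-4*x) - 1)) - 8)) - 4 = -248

Step 1. [(2*((-6*((-4*x) - 1)) - 8)) - 4 = -248] 2 divides every term; factor it out ⇒ factor: ((-6*((-4*x) - 1)) - 8) - 2 = -124.
Step 2. [((-6*((-4*x) - 1)) - 8) - 2 = -124] 2 comes off first (add 2), so sub: (-6*((-4*x) - 1)) - 8 = -122.
Step 3. [(-6*((-4*x) - 1)) - 8 = -122] add 8: x sits inside (… - 8). So sub: -6*((-4*x) - 1) = -114.
Step 4. [-6*((-4*x) - 1) = -114] divide by the outer -6, so div: (-4*x) - 1 = 19.
Step 5. [(-4*x) - 1 = 19] the outer -1 inverts by adding 1 ⇒ sub: -4*x = 20.
Step 6. [-4*x = 20] -4 out front; divide by -4. So div: x = -5.

Answer: x ∈ {-5}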